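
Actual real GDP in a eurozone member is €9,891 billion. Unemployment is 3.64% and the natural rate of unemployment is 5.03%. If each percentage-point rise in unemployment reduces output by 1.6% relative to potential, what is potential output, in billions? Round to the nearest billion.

Unemployment gap = 3.64 - 5.03 = -1.39 points, so output gap = -1.6 × (-1.39) = 2.224%.
Since Y = Y* × (1 + gap/100), Y* = 9891/1.02224 ≈ 9676 billion.

€9,676 billion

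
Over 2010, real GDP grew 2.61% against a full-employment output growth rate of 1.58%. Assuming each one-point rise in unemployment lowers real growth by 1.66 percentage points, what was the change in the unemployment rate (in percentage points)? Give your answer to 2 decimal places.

-0.62 percentage points

Growth-rate Okun's law: g_Y = g_Y* - β × Δu, so Δu = (g_Y* - g_Y)/β.
Δu = (1.58 - 2.61)/1.66 = -1.03/1.66 = -0.62 percentage points.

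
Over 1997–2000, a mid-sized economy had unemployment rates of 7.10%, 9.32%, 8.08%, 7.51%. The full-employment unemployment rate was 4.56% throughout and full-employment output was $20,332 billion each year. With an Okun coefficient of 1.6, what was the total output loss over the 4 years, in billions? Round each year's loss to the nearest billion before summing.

$4,479 billion

Year 1997: gap = -1.6 × (7.1 - 4.56) = -4.064%, loss ≈ 20332 × 4.064/100 ≈ 826.
Year 1998: gap = -1.6 × (9.32 - 4.56) = -7.616%, loss ≈ 20332 × 7.616/100 ≈ 1548.
Year 1999: gap = -1.6 × (8.08 - 4.56) = -5.632%, loss ≈ 20332 × 5.632/100 ≈ 1145.
Year 2000: gap = -1.6 × (7.51 - 4.56) = -4.72%, loss ≈ 20332 × 4.72/100 ≈ 960.
Total lost output = 826 + 1548 + 1145 + 960 = 4479 billion.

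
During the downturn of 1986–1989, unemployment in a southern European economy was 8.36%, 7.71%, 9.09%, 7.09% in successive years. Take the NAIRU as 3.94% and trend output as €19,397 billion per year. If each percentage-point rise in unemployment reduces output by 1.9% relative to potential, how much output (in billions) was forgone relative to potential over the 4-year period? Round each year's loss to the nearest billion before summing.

€6,077 billion

Year 1986: gap = -1.9 × (8.36 - 3.94) = -8.398%, loss ≈ 19397 × 8.398/100 ≈ 1629.
Year 1987: gap = -1.9 × (7.71 - 3.94) = -7.163%, loss ≈ 19397 × 7.163/100 ≈ 1389.
Year 1988: gap = -1.9 × (9.09 - 3.94) = -9.785%, loss ≈ 19397 × 9.785/100 ≈ 1898.
Year 1989: gap = -1.9 × (7.09 - 3.94) = -5.985%, loss ≈ 19397 × 5.985/100 ≈ 1161.
Total lost output = 1629 + 1389 + 1898 + 1161 = 6077 billion.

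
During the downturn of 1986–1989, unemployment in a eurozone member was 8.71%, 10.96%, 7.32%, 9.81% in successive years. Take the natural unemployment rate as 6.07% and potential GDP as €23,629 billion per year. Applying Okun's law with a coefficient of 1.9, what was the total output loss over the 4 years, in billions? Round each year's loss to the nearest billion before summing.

Year 1986: gap = -1.9 × (8.71 - 6.07) = -5.016%, loss ≈ 23629 × 5.016/100 ≈ 1185.
Year 1987: gap = -1.9 × (10.96 - 6.07) = -9.291%, loss ≈ 23629 × 9.291/100 ≈ 2195.
Year 1988: gap = -1.9 × (7.32 - 6.07) = -2.375%, loss ≈ 23629 × 2.375/100 ≈ 561.
Year 1989: gap = -1.9 × (9.81 - 6.07) = -7.106%, loss ≈ 23629 × 7.106/100 ≈ 1679.
Total lost output = 1185 + 2195 + 561 + 1679 = 5620 billion.

€5,620 billion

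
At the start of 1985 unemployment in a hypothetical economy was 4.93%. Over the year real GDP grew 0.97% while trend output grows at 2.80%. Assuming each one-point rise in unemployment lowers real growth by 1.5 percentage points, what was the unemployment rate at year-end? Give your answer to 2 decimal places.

6.15%

Growth-rate Okun's law: g_Y = g_Y* - β × Δu, so Δu = (g_Y* - g_Y)/β.
Δu = (2.8 - 0.97)/1.5 = 1.83/1.5 = 1.22 percentage points.
Year-end unemployment = 4.93 + 1.22 = 6.15%.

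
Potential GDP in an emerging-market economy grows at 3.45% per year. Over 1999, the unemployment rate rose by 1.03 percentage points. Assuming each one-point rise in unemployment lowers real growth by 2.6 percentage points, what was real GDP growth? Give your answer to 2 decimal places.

0.77%

Growth-rate Okun's law: g_Y = g_Y* - β × Δu.
g_Y = 3.45 - 2.6 × (1.03) = 3.45 - 2.678 = 0.772%, i.e. 0.77% to 2 d.p.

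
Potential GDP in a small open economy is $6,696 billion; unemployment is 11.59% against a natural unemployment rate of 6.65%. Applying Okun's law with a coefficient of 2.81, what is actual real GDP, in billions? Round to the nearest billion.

Unemployment gap = 11.59 - 6.65 = 4.94 points, so the output gap is -2.81 × 4.94 = -13.8814%.
Actual GDP = 6696 × (1 - 13.8814/100) = 6696 × 0.861186 ≈ 5767 billion.

$5,767 billion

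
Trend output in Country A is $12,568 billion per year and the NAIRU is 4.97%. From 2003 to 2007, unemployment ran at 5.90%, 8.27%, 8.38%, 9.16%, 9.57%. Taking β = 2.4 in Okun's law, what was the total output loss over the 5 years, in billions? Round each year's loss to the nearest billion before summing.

Year 2003: gap = -2.4 × (5.9 - 4.97) = -2.232%, loss ≈ 12568 × 2.232/100 ≈ 281.
Year 2004: gap = -2.4 × (8.27 - 4.97) = -7.92%, loss ≈ 12568 × 7.92/100 ≈ 995.
Year 2005: gap = -2.4 × (8.38 - 4.97) = -8.184%, loss ≈ 12568 × 8.184/100 ≈ 1029.
Year 2006: gap = -2.4 × (9.16 - 4.97) = -10.056%, loss ≈ 12568 × 10.056/100 ≈ 1264.
Year 2007: gap = -2.4 × (9.57 - 4.97) = -11.04%, loss ≈ 12568 × 11.04/100 ≈ 1388.
Total lost output = 281 + 995 + 1029 + 1264 + 1388 = 4957 billion.

$4,957 billion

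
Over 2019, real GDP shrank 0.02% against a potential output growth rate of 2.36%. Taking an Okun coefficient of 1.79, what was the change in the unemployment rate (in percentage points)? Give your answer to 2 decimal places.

1.33 percentage points

Growth-rate Okun's law: g_Y = g_Y* - β × Δu, so Δu = (g_Y* - g_Y)/β.
Δu = (2.36 + 0.02)/1.79 = 2.38/1.79 = 1.33 percentage points.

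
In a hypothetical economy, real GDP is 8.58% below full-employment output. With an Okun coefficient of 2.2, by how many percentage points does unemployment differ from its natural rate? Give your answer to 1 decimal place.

3.9 percentage points

Okun's law: output gap = -β × (u - u*), so u - u* = -(output gap)/β.
u - u* = -(-8.58)/2.2 = 3.9 percentage points.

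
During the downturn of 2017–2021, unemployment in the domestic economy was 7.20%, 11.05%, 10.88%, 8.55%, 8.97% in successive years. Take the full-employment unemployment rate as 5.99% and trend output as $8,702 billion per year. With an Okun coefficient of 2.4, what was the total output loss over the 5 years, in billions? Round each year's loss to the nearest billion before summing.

Year 2017: gap = -2.4 × (7.2 - 5.99) = -2.904%, loss ≈ 8702 × 2.904/100 ≈ 253.
Year 2018: gap = -2.4 × (11.05 - 5.99) = -12.144%, loss ≈ 8702 × 12.144/100 ≈ 1057.
Year 2019: gap = -2.4 × (10.88 - 5.99) = -11.736%, loss ≈ 8702 × 11.736/100 ≈ 1021.
Year 2020: gap = -2.4 × (8.55 - 5.99) = -6.144%, loss ≈ 8702 × 6.144/100 ≈ 535.
Year 2021: gap = -2.4 × (8.97 - 5.99) = -7.152%, loss ≈ 8702 × 7.152/100 ≈ 622.
Total lost output = 253 + 1057 + 1021 + 535 + 622 = 3488 billion.

$3,488 billion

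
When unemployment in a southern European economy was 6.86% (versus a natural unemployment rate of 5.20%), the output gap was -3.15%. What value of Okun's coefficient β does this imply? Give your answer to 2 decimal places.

Okun's law: output gap = -β × (u - u*).
-3.15 = -β × (6.86 - 5.2) = -β × 1.66, so β = 3.15/1.66 = 1.90.

β ≈ 1.90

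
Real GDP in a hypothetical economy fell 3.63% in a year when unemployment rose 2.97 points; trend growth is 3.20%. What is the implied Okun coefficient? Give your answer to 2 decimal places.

Growth form: g_Y = g_Y* - β × Δu, so β = (g_Y* - g_Y)/Δu.
β = (3.2 + 3.63)/2.97 = 6.83/2.97 = 2.30.

β ≈ 2.30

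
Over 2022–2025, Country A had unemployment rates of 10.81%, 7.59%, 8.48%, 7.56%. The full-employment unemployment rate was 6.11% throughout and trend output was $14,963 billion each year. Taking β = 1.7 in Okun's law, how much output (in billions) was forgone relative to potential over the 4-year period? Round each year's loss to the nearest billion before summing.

$2,544 billion

Year 2022: gap = -1.7 × (10.81 - 6.11) = -7.99%, loss ≈ 14963 × 7.99/100 ≈ 1196.
Year 2023: gap = -1.7 × (7.59 - 6.11) = -2.516%, loss ≈ 14963 × 2.516/100 ≈ 376.
Year 2024: gap = -1.7 × (8.48 - 6.11) = -4.029%, loss ≈ 14963 × 4.029/100 ≈ 603.
Year 2025: gap = -1.7 × (7.56 - 6.11) = -2.465%, loss ≈ 14963 × 2.465/100 ≈ 369.
Total lost output = 1196 + 376 + 603 + 369 = 2544 billion.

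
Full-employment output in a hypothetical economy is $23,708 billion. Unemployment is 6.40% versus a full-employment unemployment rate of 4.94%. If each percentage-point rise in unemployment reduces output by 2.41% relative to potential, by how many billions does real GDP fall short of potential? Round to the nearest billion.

$834 billion

Output gap = -2.41 × (6.4 - 4.94) = -2.41 × 1.46 = -3.5186%.
Actual GDP ≈ 23708 × 0.964814 ≈ 22874 billion, so the shortfall is 23708 - 22874 = 834 billion.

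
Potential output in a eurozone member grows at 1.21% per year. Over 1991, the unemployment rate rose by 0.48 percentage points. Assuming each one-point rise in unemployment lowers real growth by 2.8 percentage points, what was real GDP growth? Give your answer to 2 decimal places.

-0.13%

Growth-rate Okun's law: g_Y = g_Y* - β × Δu.
g_Y = 1.21 - 2.8 × (0.48) = 1.21 - 1.344 = -0.134%, i.e. -0.13% to 2 d.p.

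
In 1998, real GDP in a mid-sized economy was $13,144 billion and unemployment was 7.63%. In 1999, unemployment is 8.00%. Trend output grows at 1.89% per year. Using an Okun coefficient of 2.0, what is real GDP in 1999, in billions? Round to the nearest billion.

Δu = 8 - 7.63 = 0.37 points.
Okun's law (growth form): g_Y = g_Y* - β × Δu = 1.89 - 2.0 × (0.37) = 1.89 - 0.74 = 1.15%.
Real GDP in the next year = 13144 × (1 + 1.15/100) = 13144 × 1.0115 ≈ 13295 billion.

$13,295 billion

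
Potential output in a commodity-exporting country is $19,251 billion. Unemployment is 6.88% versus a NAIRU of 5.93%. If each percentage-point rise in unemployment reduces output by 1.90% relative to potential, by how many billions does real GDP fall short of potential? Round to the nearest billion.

$347 billion

Output gap = -1.90 × (6.88 - 5.93) = -1.9 × 0.95 = -1.805%.
Actual GDP ≈ 19251 × 0.98195 ≈ 18904 billion, so the shortfall is 19251 - 18904 = 347 billion.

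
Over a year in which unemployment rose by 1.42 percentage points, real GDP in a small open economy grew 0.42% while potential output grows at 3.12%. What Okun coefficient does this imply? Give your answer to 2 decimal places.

β ≈ 1.90

Growth form: g_Y = g_Y* - β × Δu, so β = (g_Y* - g_Y)/Δu.
β = (3.12 - 0.42)/1.42 = 2.7/1.42 = 1.90.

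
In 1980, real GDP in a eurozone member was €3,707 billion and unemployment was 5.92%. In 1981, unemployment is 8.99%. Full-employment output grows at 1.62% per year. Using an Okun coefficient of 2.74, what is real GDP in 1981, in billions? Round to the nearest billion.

€3,455 billion

Δu = 8.99 - 5.92 = 3.07 points.
Okun's law (growth form): g_Y = g_Y* - β × Δu = 1.62 - 2.74 × (3.07) = 1.62 - 8.4118 = -6.7918%.
Real GDP in the next year = 3707 × (1 - 6.7918/100) = 3707 × 0.932082 ≈ 3455 billion.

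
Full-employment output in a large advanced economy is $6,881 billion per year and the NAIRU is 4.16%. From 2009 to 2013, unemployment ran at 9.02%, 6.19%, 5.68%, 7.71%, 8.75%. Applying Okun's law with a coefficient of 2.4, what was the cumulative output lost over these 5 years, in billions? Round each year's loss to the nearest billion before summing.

Year 2009: gap = -2.4 × (9.02 - 4.16) = -11.664%, loss ≈ 6881 × 11.664/100 ≈ 803.
Year 2010: gap = -2.4 × (6.19 - 4.16) = -4.872%, loss ≈ 6881 × 4.872/100 ≈ 335.
Year 2011: gap = -2.4 × (5.68 - 4.16) = -3.648%, loss ≈ 6881 × 3.648/100 ≈ 251.
Year 2012: gap = -2.4 × (7.71 - 4.16) = -8.52%, loss ≈ 6881 × 8.52/100 ≈ 586.
Year 2013: gap = -2.4 × (8.75 - 4.16) = -11.016%, loss ≈ 6881 × 11.016/100 ≈ 758.
Total lost output = 803 + 335 + 251 + 586 + 758 = 2733 billion.

$2,733 billion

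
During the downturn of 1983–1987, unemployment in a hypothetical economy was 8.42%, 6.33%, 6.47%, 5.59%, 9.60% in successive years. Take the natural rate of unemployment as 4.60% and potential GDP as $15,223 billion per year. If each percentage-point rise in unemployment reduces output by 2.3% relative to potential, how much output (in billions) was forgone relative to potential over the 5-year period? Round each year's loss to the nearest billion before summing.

$4,696 billion

Year 1983: gap = -2.3 × (8.42 - 4.6) = -8.786%, loss ≈ 15223 × 8.786/100 ≈ 1337.
Year 1984: gap = -2.3 × (6.33 - 4.6) = -3.979%, loss ≈ 15223 × 3.979/100 ≈ 606.
Year 1985: gap = -2.3 × (6.47 - 4.6) = -4.301%, loss ≈ 15223 × 4.301/100 ≈ 655.
Year 1986: gap = -2.3 × (5.59 - 4.6) = -2.277%, loss ≈ 15223 × 2.277/100 ≈ 347.
Year 1987: gap = -2.3 × (9.6 - 4.6) = -11.5%, loss ≈ 15223 × 11.5/100 ≈ 1751.
Total lost output = 1337 + 606 + 655 + 347 + 1751 = 4696 billion.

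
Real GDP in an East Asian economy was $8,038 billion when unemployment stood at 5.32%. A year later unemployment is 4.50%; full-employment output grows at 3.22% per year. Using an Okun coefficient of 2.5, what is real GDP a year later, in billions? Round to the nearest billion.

$8,462 billion

Δu = 4.5 - 5.32 = -0.82 points.
Okun's law (growth form): g_Y = g_Y* - β × Δu = 3.22 - 2.5 × (-0.82) = 3.22 + 2.05 = 5.27%.
Real GDP in the next year = 8038 × (1 + 5.27/100) = 8038 × 1.0527 ≈ 8462 billion.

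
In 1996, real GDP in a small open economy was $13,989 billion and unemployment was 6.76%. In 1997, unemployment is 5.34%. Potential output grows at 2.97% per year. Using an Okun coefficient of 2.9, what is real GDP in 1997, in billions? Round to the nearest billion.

$14,981 billion

Δu = 5.34 - 6.76 = -1.42 points.
Okun's law (growth form): g_Y = g_Y* - β × Δu = 2.97 - 2.9 × (-1.42) = 2.97 + 4.118 = 7.088%.
Real GDP in the next year = 13989 × (1 + 7.088/100) = 13989 × 1.07088 ≈ 14981 billion.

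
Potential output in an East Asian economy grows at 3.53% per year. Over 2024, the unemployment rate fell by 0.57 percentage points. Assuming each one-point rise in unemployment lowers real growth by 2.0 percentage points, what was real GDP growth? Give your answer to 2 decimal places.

Growth-rate Okun's law: g_Y = g_Y* - β × Δu.
g_Y = 3.53 - 2.0 × (-0.57) = 3.53 + 1.14 = 4.67%, i.e. 4.67% to 2 d.p.

4.67%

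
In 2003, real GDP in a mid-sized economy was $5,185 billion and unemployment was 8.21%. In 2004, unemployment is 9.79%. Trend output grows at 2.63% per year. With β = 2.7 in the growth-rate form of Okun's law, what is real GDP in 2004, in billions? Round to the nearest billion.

Δu = 9.79 - 8.21 = 1.58 points.
Okun's law (growth form): g_Y = g_Y* - β × Δu = 2.63 - 2.7 × (1.58) = 2.63 - 4.266 = -1.636%.
Real GDP in the next year = 5185 × (1 - 1.636/100) = 5185 × 0.98364 ≈ 5100 billion.

$5,100 billion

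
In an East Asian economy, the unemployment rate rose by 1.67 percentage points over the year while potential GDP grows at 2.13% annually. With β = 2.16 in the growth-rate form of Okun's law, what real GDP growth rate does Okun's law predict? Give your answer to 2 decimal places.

-1.48%

Growth-rate Okun's law: g_Y = g_Y* - β × Δu.
g_Y = 2.13 - 2.16 × (1.67) = 2.13 - 3.6072 = -1.4772%, i.e. -1.48% to 2 d.p.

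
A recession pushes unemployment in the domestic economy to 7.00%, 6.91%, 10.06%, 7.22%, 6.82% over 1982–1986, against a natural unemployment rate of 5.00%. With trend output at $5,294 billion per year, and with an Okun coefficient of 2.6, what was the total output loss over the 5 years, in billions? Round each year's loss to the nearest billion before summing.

Year 1982: gap = -2.6 × (7 - 5) = -5.2%, loss ≈ 5294 × 5.2/100 ≈ 275.
Year 1983: gap = -2.6 × (6.91 - 5) = -4.966%, loss ≈ 5294 × 4.966/100 ≈ 263.
Year 1984: gap = -2.6 × (10.06 - 5) = -13.156%, loss ≈ 5294 × 13.156/100 ≈ 696.
Year 1985: gap = -2.6 × (7.22 - 5) = -5.772%, loss ≈ 5294 × 5.772/100 ≈ 306.
Year 1986: gap = -2.6 × (6.82 - 5) = -4.732%, loss ≈ 5294 × 4.732/100 ≈ 251.
Total lost output = 275 + 263 + 696 + 306 + 251 = 1791 billion.

$1,791 billion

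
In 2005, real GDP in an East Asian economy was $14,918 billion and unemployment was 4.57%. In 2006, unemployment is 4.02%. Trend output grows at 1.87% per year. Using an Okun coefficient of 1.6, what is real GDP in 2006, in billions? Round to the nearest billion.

Δu = 4.02 - 4.57 = -0.55 points.
Okun's law (growth form): g_Y = g_Y* - β × Δu = 1.87 - 1.6 × (-0.55) = 1.87 + 0.88 = 2.75%.
Real GDP in the next year = 14918 × (1 + 2.75/100) = 14918 × 1.0275 ≈ 15328 billion.

$15,328 billion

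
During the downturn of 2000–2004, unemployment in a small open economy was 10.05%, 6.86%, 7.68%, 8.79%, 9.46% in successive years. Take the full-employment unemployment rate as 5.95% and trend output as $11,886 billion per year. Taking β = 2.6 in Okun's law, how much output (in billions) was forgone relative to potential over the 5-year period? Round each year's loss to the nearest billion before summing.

Year 2000: gap = -2.6 × (10.05 - 5.95) = -10.66%, loss ≈ 11886 × 10.66/100 ≈ 1267.
Year 2001: gap = -2.6 × (6.86 - 5.95) = -2.366%, loss ≈ 11886 × 2.366/100 ≈ 281.
Year 2002: gap = -2.6 × (7.68 - 5.95) = -4.498%, loss ≈ 11886 × 4.498/100 ≈ 535.
Year 2003: gap = -2.6 × (8.79 - 5.95) = -7.384%, loss ≈ 11886 × 7.384/100 ≈ 878.
Year 2004: gap = -2.6 × (9.46 - 5.95) = -9.126%, loss ≈ 11886 × 9.126/100 ≈ 1085.
Total lost output = 1267 + 281 + 535 + 878 + 1085 = 4046 billion.

$4,046 billion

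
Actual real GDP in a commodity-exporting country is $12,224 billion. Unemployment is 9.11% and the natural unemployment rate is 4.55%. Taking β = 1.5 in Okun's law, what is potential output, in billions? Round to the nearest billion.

Unemployment gap = 9.11 - 4.55 = 4.56 points, so output gap = -1.5 × 4.56 = -6.84%.
Since Y = Y* × (1 + gap/100), Y* = 12224/0.9316 ≈ 13122 billion.

$13,122 billion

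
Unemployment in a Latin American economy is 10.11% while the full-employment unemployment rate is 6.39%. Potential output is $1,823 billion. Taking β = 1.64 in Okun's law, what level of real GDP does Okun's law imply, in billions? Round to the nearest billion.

$1,712 billion

Unemployment gap = 10.11 - 6.39 = 3.72 points, so the output gap is -1.64 × 3.72 = -6.1008%.
Actual GDP = 1823 × (1 - 6.1008/100) = 1823 × 0.938992 ≈ 1712 billion.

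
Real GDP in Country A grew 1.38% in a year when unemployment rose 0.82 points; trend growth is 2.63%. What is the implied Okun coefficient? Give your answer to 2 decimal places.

Growth form: g_Y = g_Y* - β × Δu, so β = (g_Y* - g_Y)/Δu.
β = (2.63 - 1.38)/0.82 = 1.25/0.82 = 1.52.

β ≈ 1.52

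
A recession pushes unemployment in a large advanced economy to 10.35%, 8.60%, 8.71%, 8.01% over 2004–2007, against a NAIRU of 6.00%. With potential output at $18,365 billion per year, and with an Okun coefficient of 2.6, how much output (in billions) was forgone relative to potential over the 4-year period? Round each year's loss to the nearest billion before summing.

Year 2004: gap = -2.6 × (10.35 - 6) = -11.31%, loss ≈ 18365 × 11.31/100 ≈ 2077.
Year 2005: gap = -2.6 × (8.6 - 6) = -6.76%, loss ≈ 18365 × 6.76/100 ≈ 1241.
Year 2006: gap = -2.6 × (8.71 - 6) = -7.046%, loss ≈ 18365 × 7.046/100 ≈ 1294.
Year 2007: gap = -2.6 × (8.01 - 6) = -5.226%, loss ≈ 18365 × 5.226/100 ≈ 960.
Total lost output = 2077 + 1241 + 1294 + 960 = 5572 billion.

$5,572 billion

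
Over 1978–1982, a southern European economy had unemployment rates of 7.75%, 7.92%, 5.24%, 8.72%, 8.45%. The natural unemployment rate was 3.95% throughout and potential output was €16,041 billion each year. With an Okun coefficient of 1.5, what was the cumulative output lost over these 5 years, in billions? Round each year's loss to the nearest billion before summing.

Year 1978: gap = -1.5 × (7.75 - 3.95) = -5.7%, loss ≈ 16041 × 5.7/100 ≈ 914.
Year 1979: gap = -1.5 × (7.92 - 3.95) = -5.955%, loss ≈ 16041 × 5.955/100 ≈ 955.
Year 1980: gap = -1.5 × (5.24 - 3.95) = -1.935%, loss ≈ 16041 × 1.935/100 ≈ 310.
Year 1981: gap = -1.5 × (8.72 - 3.95) = -7.155%, loss ≈ 16041 × 7.155/100 ≈ 1148.
Year 1982: gap = -1.5 × (8.45 - 3.95) = -6.75%, loss ≈ 16041 × 6.75/100 ≈ 1083.
Total lost output = 914 + 955 + 310 + 1148 + 1083 = 4410 billion.

€4,410 billion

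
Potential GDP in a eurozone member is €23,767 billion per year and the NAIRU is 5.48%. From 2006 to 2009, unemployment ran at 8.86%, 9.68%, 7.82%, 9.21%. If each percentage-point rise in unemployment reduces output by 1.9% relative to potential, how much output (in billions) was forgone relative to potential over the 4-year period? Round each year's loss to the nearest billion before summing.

Year 2006: gap = -1.9 × (8.86 - 5.48) = -6.422%, loss ≈ 23767 × 6.422/100 ≈ 1526.
Year 2007: gap = -1.9 × (9.68 - 5.48) = -7.98%, loss ≈ 23767 × 7.98/100 ≈ 1897.
Year 2008: gap = -1.9 × (7.82 - 5.48) = -4.446%, loss ≈ 23767 × 4.446/100 ≈ 1057.
Year 2009: gap = -1.9 × (9.21 - 5.48) = -7.087%, loss ≈ 23767 × 7.087/100 ≈ 1684.
Total lost output = 1526 + 1897 + 1057 + 1684 = 6164 billion.

€6,164 billion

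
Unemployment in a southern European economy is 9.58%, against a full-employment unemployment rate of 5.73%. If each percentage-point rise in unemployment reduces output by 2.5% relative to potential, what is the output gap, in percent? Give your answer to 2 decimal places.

-9.63%

The unemployment gap is 9.58 - 5.73 = 3.85 percentage points.
Okun's law gives an output gap of -2.5 × 3.85 = -9.625%, i.e. 9.63% below potential.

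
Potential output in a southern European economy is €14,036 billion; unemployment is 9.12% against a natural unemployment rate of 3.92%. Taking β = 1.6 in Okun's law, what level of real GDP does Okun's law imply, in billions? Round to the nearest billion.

Unemployment gap = 9.12 - 3.92 = 5.2 points, so the output gap is -1.6 × 5.2 = -8.32%.
Actual GDP = 14036 × (1 - 8.32/100) = 14036 × 0.9168 ≈ 12868 billion.

€12,868 billion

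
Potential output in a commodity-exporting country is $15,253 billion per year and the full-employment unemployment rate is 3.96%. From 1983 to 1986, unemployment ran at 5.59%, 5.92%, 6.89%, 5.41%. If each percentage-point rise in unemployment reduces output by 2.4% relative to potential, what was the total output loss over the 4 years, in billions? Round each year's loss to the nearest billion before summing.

Year 1983: gap = -2.4 × (5.59 - 3.96) = -3.912%, loss ≈ 15253 × 3.912/100 ≈ 597.
Year 1984: gap = -2.4 × (5.92 - 3.96) = -4.704%, loss ≈ 15253 × 4.704/100 ≈ 718.
Year 1985: gap = -2.4 × (6.89 - 3.96) = -7.032%, loss ≈ 15253 × 7.032/100 ≈ 1073.
Year 1986: gap = -2.4 × (5.41 - 3.96) = -3.48%, loss ≈ 15253 × 3.48/100 ≈ 531.
Total lost output = 597 + 718 + 1073 + 531 = 2919 billion.

$2,919 billion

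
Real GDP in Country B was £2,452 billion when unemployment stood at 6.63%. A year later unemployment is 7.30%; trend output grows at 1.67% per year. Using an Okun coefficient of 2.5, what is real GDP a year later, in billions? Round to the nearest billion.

Δu = 7.3 - 6.63 = 0.67 points.
Okun's law (growth form): g_Y = g_Y* - β × Δu = 1.67 - 2.5 × (0.67) = 1.67 - 1.675 = -0.005%.
Real GDP in the next year = 2452 × (1 - 0.005/100) = 2452 × 0.99995 ≈ 2452 billion.

£2,452 billion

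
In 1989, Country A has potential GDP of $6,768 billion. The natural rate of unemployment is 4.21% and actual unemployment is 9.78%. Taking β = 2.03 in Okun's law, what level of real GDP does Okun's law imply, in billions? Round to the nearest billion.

$6,003 billion

Unemployment gap = 9.78 - 4.21 = 5.57 points, so the output gap is -2.03 × 5.57 = -11.3071%.
Actual GDP = 6768 × (1 - 11.3071/100) = 6768 × 0.886929 ≈ 6003 billion.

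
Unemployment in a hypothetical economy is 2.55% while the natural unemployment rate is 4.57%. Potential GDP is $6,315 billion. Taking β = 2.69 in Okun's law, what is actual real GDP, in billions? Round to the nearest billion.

Unemployment gap = 2.55 - 4.57 = -2.02 points, so the output gap is -2.69 × (-2.02) = 5.4338%.
Actual GDP = 6315 × (1 + 5.4338/100) = 6315 × 1.054338 ≈ 6658 billion.

$6,658 billion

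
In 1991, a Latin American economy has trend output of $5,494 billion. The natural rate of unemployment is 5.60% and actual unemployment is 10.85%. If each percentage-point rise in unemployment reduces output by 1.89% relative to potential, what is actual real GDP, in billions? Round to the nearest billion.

$4,949 billion

Unemployment gap = 10.85 - 5.6 = 5.25 points, so the output gap is -1.89 × 5.25 = -9.9225%.
Actual GDP = 5494 × (1 - 9.9225/100) = 5494 × 0.900775 ≈ 4949 billion.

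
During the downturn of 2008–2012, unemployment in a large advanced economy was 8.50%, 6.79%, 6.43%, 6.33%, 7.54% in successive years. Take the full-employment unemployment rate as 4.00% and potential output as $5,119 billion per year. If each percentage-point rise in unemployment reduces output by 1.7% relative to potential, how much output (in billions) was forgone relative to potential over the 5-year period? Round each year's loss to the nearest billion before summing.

Year 2008: gap = -1.7 × (8.5 - 4) = -7.65%, loss ≈ 5119 × 7.65/100 ≈ 392.
Year 2009: gap = -1.7 × (6.79 - 4) = -4.743%, loss ≈ 5119 × 4.743/100 ≈ 243.
Year 2010: gap = -1.7 × (6.43 - 4) = -4.131%, loss ≈ 5119 × 4.131/100 ≈ 211.
Year 2011: gap = -1.7 × (6.33 - 4) = -3.961%, loss ≈ 5119 × 3.961/100 ≈ 203.
Year 2012: gap = -1.7 × (7.54 - 4) = -6.018%, loss ≈ 5119 × 6.018/100 ≈ 308.
Total lost output = 392 + 243 + 211 + 203 + 308 = 1357 billion.

$1,357 billion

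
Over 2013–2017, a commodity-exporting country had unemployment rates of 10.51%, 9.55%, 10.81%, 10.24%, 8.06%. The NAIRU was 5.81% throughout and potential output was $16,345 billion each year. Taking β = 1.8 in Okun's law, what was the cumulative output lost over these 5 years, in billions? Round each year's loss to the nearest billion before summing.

Year 2013: gap = -1.8 × (10.51 - 5.81) = -8.46%, loss ≈ 16345 × 8.46/100 ≈ 1383.
Year 2014: gap = -1.8 × (9.55 - 5.81) = -6.732%, loss ≈ 16345 × 6.732/100 ≈ 1100.
Year 2015: gap = -1.8 × (10.81 - 5.81) = -9%, loss ≈ 16345 × 9/100 ≈ 1471.
Year 2016: gap = -1.8 × (10.24 - 5.81) = -7.974%, loss ≈ 16345 × 7.974/100 ≈ 1303.
Year 2017: gap = -1.8 × (8.06 - 5.81) = -4.05%, loss ≈ 16345 × 4.05/100 ≈ 662.
Total lost output = 1383 + 1100 + 1471 + 1303 + 662 = 5919 billion.

$5,919 billion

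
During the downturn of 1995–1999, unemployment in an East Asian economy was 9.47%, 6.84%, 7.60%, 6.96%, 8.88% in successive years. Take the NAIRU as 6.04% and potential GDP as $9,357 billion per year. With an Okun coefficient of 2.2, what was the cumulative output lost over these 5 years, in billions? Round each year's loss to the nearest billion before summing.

Year 1995: gap = -2.2 × (9.47 - 6.04) = -7.546%, loss ≈ 9357 × 7.546/100 ≈ 706.
Year 1996: gap = -2.2 × (6.84 - 6.04) = -1.76%, loss ≈ 9357 × 1.76/100 ≈ 165.
Year 1997: gap = -2.2 × (7.6 - 6.04) = -3.432%, loss ≈ 9357 × 3.432/100 ≈ 321.
Year 1998: gap = -2.2 × (6.96 - 6.04) = -2.024%, loss ≈ 9357 × 2.024/100 ≈ 189.
Year 1999: gap = -2.2 × (8.88 - 6.04) = -6.248%, loss ≈ 9357 × 6.248/100 ≈ 585.
Total lost output = 706 + 165 + 321 + 189 + 585 = 1966 billion.

$1,966 billion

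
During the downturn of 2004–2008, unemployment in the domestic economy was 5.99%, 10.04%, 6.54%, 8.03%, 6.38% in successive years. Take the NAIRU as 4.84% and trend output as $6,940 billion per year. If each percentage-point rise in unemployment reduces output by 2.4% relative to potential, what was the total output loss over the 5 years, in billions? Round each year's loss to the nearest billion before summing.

$2,129 billion

Year 2004: gap = -2.4 × (5.99 - 4.84) = -2.76%, loss ≈ 6940 × 2.76/100 ≈ 192.
Year 2005: gap = -2.4 × (10.04 - 4.84) = -12.48%, loss ≈ 6940 × 12.48/100 ≈ 866.
Year 2006: gap = -2.4 × (6.54 - 4.84) = -4.08%, loss ≈ 6940 × 4.08/100 ≈ 283.
Year 2007: gap = -2.4 × (8.03 - 4.84) = -7.656%, loss ≈ 6940 × 7.656/100 ≈ 531.
Year 2008: gap = -2.4 × (6.38 - 4.84) = -3.696%, loss ≈ 6940 × 3.696/100 ≈ 257.
Total lost output = 192 + 866 + 283 + 531 + 257 = 2129 billion.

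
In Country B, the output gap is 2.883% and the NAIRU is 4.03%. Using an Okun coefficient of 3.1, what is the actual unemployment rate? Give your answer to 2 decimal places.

From Okun's law, u - u* = -(output gap)/β = -(2.883)/3.1 = -0.93 points.
So u = 4.03 - 0.93 = 3.10%.

3.10%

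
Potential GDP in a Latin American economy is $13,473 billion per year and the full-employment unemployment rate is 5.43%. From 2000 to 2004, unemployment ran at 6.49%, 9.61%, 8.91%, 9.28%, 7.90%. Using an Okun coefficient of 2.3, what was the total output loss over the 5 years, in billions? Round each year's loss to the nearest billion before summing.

Year 2000: gap = -2.3 × (6.49 - 5.43) = -2.438%, loss ≈ 13473 × 2.438/100 ≈ 328.
Year 2001: gap = -2.3 × (9.61 - 5.43) = -9.614%, loss ≈ 13473 × 9.614/100 ≈ 1295.
Year 2002: gap = -2.3 × (8.91 - 5.43) = -8.004%, loss ≈ 13473 × 8.004/100 ≈ 1078.
Year 2003: gap = -2.3 × (9.28 - 5.43) = -8.855%, loss ≈ 13473 × 8.855/100 ≈ 1193.
Year 2004: gap = -2.3 × (7.9 - 5.43) = -5.681%, loss ≈ 13473 × 5.681/100 ≈ 765.
Total lost output = 328 + 1295 + 1078 + 1193 + 765 = 4659 billion.

$4,659 billion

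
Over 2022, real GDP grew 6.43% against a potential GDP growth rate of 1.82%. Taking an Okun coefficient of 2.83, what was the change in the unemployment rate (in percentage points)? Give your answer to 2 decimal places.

Growth-rate Okun's law: g_Y = g_Y* - β × Δu, so Δu = (g_Y* - g_Y)/β.
Δu = (1.82 - 6.43)/2.83 = -4.61/2.83 = -1.63 percentage points.

-1.63 percentage points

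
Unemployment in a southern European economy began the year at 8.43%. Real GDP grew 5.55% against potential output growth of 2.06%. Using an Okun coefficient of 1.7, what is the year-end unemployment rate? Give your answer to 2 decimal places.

Growth-rate Okun's law: g_Y = g_Y* - β × Δu, so Δu = (g_Y* - g_Y)/β.
Δu = (2.06 - 5.55)/1.7 = -3.49/1.7 = -2.05 percentage points.
Year-end unemployment = 8.43 - 2.05 = 6.38%.

6.38%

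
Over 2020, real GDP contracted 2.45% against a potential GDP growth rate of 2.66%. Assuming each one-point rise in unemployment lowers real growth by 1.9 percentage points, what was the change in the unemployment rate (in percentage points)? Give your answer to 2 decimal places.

2.69 percentage points

Growth-rate Okun's law: g_Y = g_Y* - β × Δu, so Δu = (g_Y* - g_Y)/β.
Δu = (2.66 + 2.45)/1.9 = 5.11/1.9 = 2.69 percentage points.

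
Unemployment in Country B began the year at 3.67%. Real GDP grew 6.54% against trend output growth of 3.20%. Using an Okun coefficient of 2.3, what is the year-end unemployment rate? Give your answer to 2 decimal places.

2.22%

Growth-rate Okun's law: g_Y = g_Y* - β × Δu, so Δu = (g_Y* - g_Y)/β.
Δu = (3.2 - 6.54)/2.3 = -3.34/2.3 = -1.45 percentage points.
Year-end unemployment = 3.67 - 1.45 = 2.22%.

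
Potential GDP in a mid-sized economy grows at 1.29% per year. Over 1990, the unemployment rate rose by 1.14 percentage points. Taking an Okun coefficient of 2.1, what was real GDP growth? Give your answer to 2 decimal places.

Growth-rate Okun's law: g_Y = g_Y* - β × Δu.
g_Y = 1.29 - 2.1 × (1.14) = 1.29 - 2.394 = -1.104%, i.e. -1.10% to 2 d.p.

-1.10%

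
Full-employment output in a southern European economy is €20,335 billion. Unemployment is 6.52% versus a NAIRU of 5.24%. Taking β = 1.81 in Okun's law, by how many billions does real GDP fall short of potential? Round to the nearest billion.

Output gap = -1.81 × (6.52 - 5.24) = -1.81 × 1.28 = -2.3168%.
Actual GDP ≈ 20335 × 0.976832 ≈ 19864 billion, so the shortfall is 20335 - 19864 = 471 billion.

€471 billion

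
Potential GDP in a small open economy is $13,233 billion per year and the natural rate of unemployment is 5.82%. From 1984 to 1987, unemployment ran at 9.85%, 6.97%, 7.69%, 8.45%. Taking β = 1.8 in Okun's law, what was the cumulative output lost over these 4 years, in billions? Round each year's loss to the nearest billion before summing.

Year 1984: gap = -1.8 × (9.85 - 5.82) = -7.254%, loss ≈ 13233 × 7.254/100 ≈ 960.
Year 1985: gap = -1.8 × (6.97 - 5.82) = -2.07%, loss ≈ 13233 × 2.07/100 ≈ 274.
Year 1986: gap = -1.8 × (7.69 - 5.82) = -3.366%, loss ≈ 13233 × 3.366/100 ≈ 445.
Year 1987: gap = -1.8 × (8.45 - 5.82) = -4.734%, loss ≈ 13233 × 4.734/100 ≈ 626.
Total lost output = 960 + 274 + 445 + 626 = 2305 billion.

$2,305 billion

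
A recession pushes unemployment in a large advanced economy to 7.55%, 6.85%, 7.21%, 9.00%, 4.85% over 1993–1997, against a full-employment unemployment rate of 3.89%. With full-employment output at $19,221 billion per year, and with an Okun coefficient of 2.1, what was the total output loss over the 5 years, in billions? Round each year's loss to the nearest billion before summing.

$6,462 billion

Year 1993: gap = -2.1 × (7.55 - 3.89) = -7.686%, loss ≈ 19221 × 7.686/100 ≈ 1477.
Year 1994: gap = -2.1 × (6.85 - 3.89) = -6.216%, loss ≈ 19221 × 6.216/100 ≈ 1195.
Year 1995: gap = -2.1 × (7.21 - 3.89) = -6.972%, loss ≈ 19221 × 6.972/100 ≈ 1340.
Year 1996: gap = -2.1 × (9 - 3.89) = -10.731%, loss ≈ 19221 × 10.731/100 ≈ 2063.
Year 1997: gap = -2.1 × (4.85 - 3.89) = -2.016%, loss ≈ 19221 × 2.016/100 ≈ 387.
Total lost output = 1477 + 1195 + 1340 + 2063 + 387 = 6462 billion.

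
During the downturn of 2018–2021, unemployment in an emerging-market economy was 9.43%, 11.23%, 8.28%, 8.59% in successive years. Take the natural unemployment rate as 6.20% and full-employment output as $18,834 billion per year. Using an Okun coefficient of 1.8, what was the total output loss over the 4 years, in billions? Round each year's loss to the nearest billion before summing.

$4,315 billion

Year 2018: gap = -1.8 × (9.43 - 6.2) = -5.814%, loss ≈ 18834 × 5.814/100 ≈ 1095.
Year 2019: gap = -1.8 × (11.23 - 6.2) = -9.054%, loss ≈ 18834 × 9.054/100 ≈ 1705.
Year 2020: gap = -1.8 × (8.28 - 6.2) = -3.744%, loss ≈ 18834 × 3.744/100 ≈ 705.
Year 2021: gap = -1.8 × (8.59 - 6.2) = -4.302%, loss ≈ 18834 × 4.302/100 ≈ 810.
Total lost output = 1095 + 1705 + 705 + 810 = 4315 billion.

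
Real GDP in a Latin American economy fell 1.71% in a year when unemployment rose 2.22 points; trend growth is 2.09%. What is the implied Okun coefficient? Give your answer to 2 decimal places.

Growth form: g_Y = g_Y* - β × Δu, so β = (g_Y* - g_Y)/Δu.
β = (2.09 + 1.71)/2.22 = 3.8/2.22 = 1.71.

β ≈ 1.71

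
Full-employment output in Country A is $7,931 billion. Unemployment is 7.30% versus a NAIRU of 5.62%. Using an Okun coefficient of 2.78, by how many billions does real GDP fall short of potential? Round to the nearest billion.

Output gap = -2.78 × (7.3 - 5.62) = -2.78 × 1.68 = -4.6704%.
Actual GDP ≈ 7931 × 0.953296 ≈ 7561 billion, so the shortfall is 7931 - 7561 = 370 billion.

$370 billion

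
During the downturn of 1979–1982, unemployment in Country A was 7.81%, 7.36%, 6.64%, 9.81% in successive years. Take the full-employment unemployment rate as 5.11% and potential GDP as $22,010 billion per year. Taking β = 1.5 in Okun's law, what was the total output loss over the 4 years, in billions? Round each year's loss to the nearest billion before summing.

Year 1979: gap = -1.5 × (7.81 - 5.11) = -4.05%, loss ≈ 22010 × 4.05/100 ≈ 891.
Year 1980: gap = -1.5 × (7.36 - 5.11) = -3.375%, loss ≈ 22010 × 3.375/100 ≈ 743.
Year 1981: gap = -1.5 × (6.64 - 5.11) = -2.295%, loss ≈ 22010 × 2.295/100 ≈ 505.
Year 1982: gap = -1.5 × (9.81 - 5.11) = -7.05%, loss ≈ 22010 × 7.05/100 ≈ 1552.
Total lost output = 891 + 743 + 505 + 1552 = 3691 billion.

$3,691 billion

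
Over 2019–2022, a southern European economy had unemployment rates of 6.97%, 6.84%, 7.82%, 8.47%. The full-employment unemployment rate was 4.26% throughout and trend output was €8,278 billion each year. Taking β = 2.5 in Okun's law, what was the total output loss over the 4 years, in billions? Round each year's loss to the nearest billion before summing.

€2,703 billion

Year 2019: gap = -2.5 × (6.97 - 4.26) = -6.775%, loss ≈ 8278 × 6.775/100 ≈ 561.
Year 2020: gap = -2.5 × (6.84 - 4.26) = -6.45%, loss ≈ 8278 × 6.45/100 ≈ 534.
Year 2021: gap = -2.5 × (7.82 - 4.26) = -8.9%, loss ≈ 8278 × 8.9/100 ≈ 737.
Year 2022: gap = -2.5 × (8.47 - 4.26) = -10.525%, loss ≈ 8278 × 10.525/100 ≈ 871.
Total lost output = 561 + 534 + 737 + 871 = 2703 billion.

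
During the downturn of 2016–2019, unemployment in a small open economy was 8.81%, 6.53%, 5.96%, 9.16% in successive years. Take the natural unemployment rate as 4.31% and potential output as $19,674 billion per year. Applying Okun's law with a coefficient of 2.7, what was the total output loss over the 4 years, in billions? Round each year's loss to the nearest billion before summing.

$7,021 billion

Year 2016: gap = -2.7 × (8.81 - 4.31) = -12.15%, loss ≈ 19674 × 12.15/100 ≈ 2390.
Year 2017: gap = -2.7 × (6.53 - 4.31) = -5.994%, loss ≈ 19674 × 5.994/100 ≈ 1179.
Year 2018: gap = -2.7 × (5.96 - 4.31) = -4.455%, loss ≈ 19674 × 4.455/100 ≈ 876.
Year 2019: gap = -2.7 × (9.16 - 4.31) = -13.095%, loss ≈ 19674 × 13.095/100 ≈ 2576.
Total lost output = 2390 + 1179 + 876 + 2576 = 7021 billion.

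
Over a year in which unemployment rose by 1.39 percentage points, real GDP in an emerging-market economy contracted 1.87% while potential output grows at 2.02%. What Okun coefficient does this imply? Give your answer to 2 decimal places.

Growth form: g_Y = g_Y* - β × Δu, so β = (g_Y* - g_Y)/Δu.
β = (2.02 + 1.87)/1.39 = 3.89/1.39 = 2.80.

β ≈ 2.80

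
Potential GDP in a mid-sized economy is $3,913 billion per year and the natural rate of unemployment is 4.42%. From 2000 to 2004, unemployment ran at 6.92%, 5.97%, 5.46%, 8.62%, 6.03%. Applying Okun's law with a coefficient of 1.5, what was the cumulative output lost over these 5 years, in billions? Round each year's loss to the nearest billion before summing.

$640 billion

Year 2000: gap = -1.5 × (6.92 - 4.42) = -3.75%, loss ≈ 3913 × 3.75/100 ≈ 147.
Year 2001: gap = -1.5 × (5.97 - 4.42) = -2.325%, loss ≈ 3913 × 2.325/100 ≈ 91.
Year 2002: gap = -1.5 × (5.46 - 4.42) = -1.56%, loss ≈ 3913 × 1.56/100 ≈ 61.
Year 2003: gap = -1.5 × (8.62 - 4.42) = -6.3%, loss ≈ 3913 × 6.3/100 ≈ 247.
Year 2004: gap = -1.5 × (6.03 - 4.42) = -2.415%, loss ≈ 3913 × 2.415/100 ≈ 94.
Total lost output = 147 + 91 + 61 + 247 + 94 = 640 billion.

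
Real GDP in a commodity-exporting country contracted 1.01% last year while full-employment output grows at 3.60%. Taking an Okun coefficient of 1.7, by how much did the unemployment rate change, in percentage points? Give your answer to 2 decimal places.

2.71 percentage points

Growth-rate Okun's law: g_Y = g_Y* - β × Δu, so Δu = (g_Y* - g_Y)/β.
Δu = (3.6 + 1.01)/1.7 = 4.61/1.7 = 2.71 percentage points.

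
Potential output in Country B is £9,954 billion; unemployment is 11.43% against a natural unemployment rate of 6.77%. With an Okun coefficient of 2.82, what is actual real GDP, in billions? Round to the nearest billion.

Unemployment gap = 11.43 - 6.77 = 4.66 points, so the output gap is -2.82 × 4.66 = -13.1412%.
Actual GDP = 9954 × (1 - 13.1412/100) = 9954 × 0.868588 ≈ 8646 billion.

£8,646 billion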